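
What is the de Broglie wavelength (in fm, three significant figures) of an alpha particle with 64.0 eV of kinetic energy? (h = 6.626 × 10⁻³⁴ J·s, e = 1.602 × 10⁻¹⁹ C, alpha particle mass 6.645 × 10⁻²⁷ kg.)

λ = 1800 fm

KE = 64.0 eV = 1.025 × 10⁻¹⁷ J.
p = √(2mKE) = √(2 × 6.645 × 10⁻²⁷ × 1.025 × 10⁻¹⁷) = 3.691 × 10⁻²² kg·m/s.
λ = h/p = 6.626 × 10⁻³⁴ / 3.691 × 10⁻²² = 1.80 × 10⁻¹² m = 1800 fm.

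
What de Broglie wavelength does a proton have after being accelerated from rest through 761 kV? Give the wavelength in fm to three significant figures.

KE = eV = 1.602 × 10⁻¹⁹ × 7.610 × 10⁵ = 1.219 × 10⁻¹³ J.
p = √(2mKE) = √(2 × 1.673 × 10⁻²⁷ × 1.219 × 10⁻¹³) = 2.020 × 10⁻²⁰ kg·m/s.
λ = h/p = 6.626 × 10⁻³⁴ / 2.020 × 10⁻²⁰ = 3.28 × 10⁻¹⁴ m = 32.8 fm.

λ = 32.8 fm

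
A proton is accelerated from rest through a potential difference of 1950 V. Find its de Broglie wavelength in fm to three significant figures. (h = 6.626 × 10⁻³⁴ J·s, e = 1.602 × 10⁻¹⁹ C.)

KE = eV = 1.602 × 10⁻¹⁹ × 1950 = 3.124 × 10⁻¹⁶ J.
p = √(2mKE) = √(2 × 1.673 × 10⁻²⁷ × 3.124 × 10⁻¹⁶) = 1.022 × 10⁻²¹ kg·m/s.
λ = h/p = 6.626 × 10⁻³⁴ / 1.022 × 10⁻²¹ = 6.48 × 10⁻¹³ m = 648 fm.

λ = 648 fm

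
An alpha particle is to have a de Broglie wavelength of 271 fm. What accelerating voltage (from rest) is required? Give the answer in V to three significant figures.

V = 1400 V

p = h/λ = 6.626 × 10⁻³⁴ / 2.710 × 10⁻¹³ = 2.445 × 10⁻²¹ kg·m/s.
KE = p²/(2m) = 4.498 × 10⁻¹⁶ J.
V = KE/2e = 4.498 × 10⁻¹⁶ / (2 × 1.602 × 10⁻¹⁹) = 1400 V.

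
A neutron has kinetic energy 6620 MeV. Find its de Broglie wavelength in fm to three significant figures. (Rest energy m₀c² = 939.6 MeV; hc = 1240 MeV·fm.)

λ = 0.165 fm

Total energy E = KE + m₀c² = 6620 + 939.6 = 7559.6 MeV.
(pc)² = E² − (m₀c²)² = (7559.6)² − (939.6)² = 5.626 × 10⁷ MeV², so pc = 7501 MeV.
λ = hc/(pc) = 1240 MeV·fm / 7501 MeV = 0.165 fm.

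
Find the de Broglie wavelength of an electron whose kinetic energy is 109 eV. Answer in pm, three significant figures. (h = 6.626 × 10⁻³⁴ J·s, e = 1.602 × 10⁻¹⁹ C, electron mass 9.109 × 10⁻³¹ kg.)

λ = 117 pm

KE = 109 eV = 1.746 × 10⁻¹⁷ J.
p = √(2mKE) = √(2 × 9.109 × 10⁻³¹ × 1.746 × 10⁻¹⁷) = 5.640 × 10⁻²⁴ kg·m/s.
λ = h/p = 6.626 × 10⁻³⁴ / 5.640 × 10⁻²⁴ = 1.17 × 10⁻¹⁰ m = 117 pm.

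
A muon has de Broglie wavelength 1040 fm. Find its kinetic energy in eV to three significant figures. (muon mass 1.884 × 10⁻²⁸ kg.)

KE = 6720 eV

p = h/λ = 6.626 × 10⁻³⁴ / 1.040 × 10⁻¹² = 6.371 × 10⁻²² kg·m/s.
KE = p²/(2m) = (6.371 × 10⁻²²)² / (2 × 1.884 × 10⁻²⁸) = 1.077 × 10⁻¹⁵ J = 6720 eV.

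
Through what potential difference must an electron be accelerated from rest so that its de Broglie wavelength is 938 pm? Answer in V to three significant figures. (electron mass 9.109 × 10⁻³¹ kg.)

p = h/λ = 6.626 × 10⁻³⁴ / 9.380 × 10⁻¹⁰ = 7.064 × 10⁻²⁵ kg·m/s.
KE = p²/(2m) = 2.739 × 10⁻¹⁹ J.
V = KE/e = 2.739 × 10⁻¹⁹ / (1.602 × 10⁻¹⁹) = 1.71 V.

V = 1.71 V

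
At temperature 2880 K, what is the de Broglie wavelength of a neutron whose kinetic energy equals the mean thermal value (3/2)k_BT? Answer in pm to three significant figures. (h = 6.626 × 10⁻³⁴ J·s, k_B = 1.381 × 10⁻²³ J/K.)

KE = (3/2)k_BT = 1.5 × 1.381 × 10⁻²³ × 2880 = 5.966 × 10⁻²⁰ J.
p = √(2mKE) = √(2 × 1.675 × 10⁻²⁷ × 5.966 × 10⁻²⁰) = 1.414 × 10⁻²³ kg·m/s.
λ = h/p = 4.69 × 10⁻¹¹ m = 46.9 pm.

λ = 46.9 pm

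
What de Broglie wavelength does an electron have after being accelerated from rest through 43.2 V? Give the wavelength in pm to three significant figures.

λ = 187 pm

KE = eV = 1.602 × 10⁻¹⁹ × 43.20 = 6.921 × 10⁻¹⁸ J.
p = √(2mKE) = √(2 × 9.109 × 10⁻³¹ × 6.921 × 10⁻¹⁸) = 3.551 × 10⁻²⁴ kg·m/s.
λ = h/p = 6.626 × 10⁻³⁴ / 3.551 × 10⁻²⁴ = 1.87 × 10⁻¹⁰ m = 187 pm.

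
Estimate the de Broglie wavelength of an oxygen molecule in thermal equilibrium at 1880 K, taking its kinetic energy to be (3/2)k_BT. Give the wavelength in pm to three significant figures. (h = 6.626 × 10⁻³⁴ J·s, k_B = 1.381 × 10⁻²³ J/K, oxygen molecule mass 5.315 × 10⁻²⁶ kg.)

λ = 10.3 pm

KE = (3/2)k_BT = 1.5 × 1.381 × 10⁻²³ × 1880 = 3.894 × 10⁻²⁰ J.
p = √(2mKE) = √(2 × 5.315 × 10⁻²⁶ × 3.894 × 10⁻²⁰) = 6.434 × 10⁻²³ kg·m/s.
λ = h/p = 1.03 × 10⁻¹¹ m = 10.3 pm.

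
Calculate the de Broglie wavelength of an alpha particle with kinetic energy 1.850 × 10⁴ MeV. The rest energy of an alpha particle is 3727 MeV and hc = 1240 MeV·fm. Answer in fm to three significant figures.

λ = 0.0566 fm

Total energy E = KE + m₀c² = 1.850 × 10⁴ + 3727 = 22227 MeV.
(pc)² = E² − (m₀c²)² = (22227)² − (3727)² = 4.801 × 10⁸ MeV², so pc = 2.191 × 10⁴ MeV.
λ = hc/(pc) = 1240 MeV·fm / 2.191 × 10⁴ MeV = 0.0566 fm.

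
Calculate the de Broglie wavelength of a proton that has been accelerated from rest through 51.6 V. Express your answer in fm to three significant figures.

KE = eV = 1.602 × 10⁻¹⁹ × 51.60 = 8.266 × 10⁻¹⁸ J.
p = √(2mKE) = √(2 × 1.673 × 10⁻²⁷ × 8.266 × 10⁻¹⁸) = 1.663 × 10⁻²² kg·m/s.
λ = h/p = 6.626 × 10⁻³⁴ / 1.663 × 10⁻²² = 3.98 × 10⁻¹² m = 3980 fm.

λ = 3980 fm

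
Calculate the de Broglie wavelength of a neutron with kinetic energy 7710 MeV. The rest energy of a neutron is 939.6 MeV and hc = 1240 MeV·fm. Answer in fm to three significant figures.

λ = 0.144 fm

Total energy E = KE + m₀c² = 7710 + 939.6 = 8649.6 MeV.
(pc)² = E² − (m₀c²)² = (8649.6)² − (939.6)² = 7.393 × 10⁷ MeV², so pc = 8598 MeV.
λ = hc/(pc) = 1240 MeV·fm / 8598 MeV = 0.144 fm.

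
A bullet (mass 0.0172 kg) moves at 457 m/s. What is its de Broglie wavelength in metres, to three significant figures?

λ = 8.43 × 10⁻³⁵ m

p = mv = 0.0172 × 457 = 7.860 kg·m/s.
λ = h/p = 6.626 × 10⁻³⁴ / 7.860 = 8.43 × 10⁻³⁵ m.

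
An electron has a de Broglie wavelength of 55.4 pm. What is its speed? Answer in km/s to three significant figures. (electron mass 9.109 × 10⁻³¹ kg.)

v = 1.31 × 10⁴ km/s

p = h/λ = 6.626 × 10⁻³⁴ / 5.540 × 10⁻¹¹ = 1.196 × 10⁻²³ kg·m/s.
v = p/m = 1.196 × 10⁻²³ / 9.109 × 10⁻³¹ = 1.31 × 10⁷ m/s = 1.31 × 10⁴ km/s.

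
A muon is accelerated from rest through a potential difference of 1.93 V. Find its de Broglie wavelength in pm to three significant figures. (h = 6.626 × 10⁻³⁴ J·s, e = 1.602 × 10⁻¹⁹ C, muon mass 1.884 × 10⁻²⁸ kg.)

KE = eV = 1.602 × 10⁻¹⁹ × 1.930 = 3.092 × 10⁻¹⁹ J.
p = √(2mKE) = √(2 × 1.884 × 10⁻²⁸ × 3.092 × 10⁻¹⁹) = 1.079 × 10⁻²³ kg·m/s.
λ = h/p = 6.626 × 10⁻³⁴ / 1.079 × 10⁻²³ = 6.14 × 10⁻¹¹ m = 61.4 pm.

λ = 61.4 pm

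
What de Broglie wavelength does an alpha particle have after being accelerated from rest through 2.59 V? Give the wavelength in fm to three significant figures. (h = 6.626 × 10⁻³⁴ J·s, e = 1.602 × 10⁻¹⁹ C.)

KE = 2eV = 2 × 1.602 × 10⁻¹⁹ × 2.590 = 8.298 × 10⁻¹⁹ J.
p = √(2mKE) = √(2 × 6.645 × 10⁻²⁷ × 8.298 × 10⁻¹⁹) = 1.050 × 10⁻²² kg·m/s.
λ = h/p = 6.626 × 10⁻³⁴ / 1.050 × 10⁻²² = 6.31 × 10⁻¹² m = 6310 fm.

λ = 6310 fm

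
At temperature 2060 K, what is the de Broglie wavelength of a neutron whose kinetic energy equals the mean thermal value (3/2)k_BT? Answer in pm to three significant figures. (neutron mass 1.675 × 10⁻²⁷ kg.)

KE = (3/2)k_BT = 1.5 × 1.381 × 10⁻²³ × 2060 = 4.267 × 10⁻²⁰ J.
p = √(2mKE) = √(2 × 1.675 × 10⁻²⁷ × 4.267 × 10⁻²⁰) = 1.196 × 10⁻²³ kg·m/s.
λ = h/p = 5.54 × 10⁻¹¹ m = 55.4 pm.

λ = 55.4 pm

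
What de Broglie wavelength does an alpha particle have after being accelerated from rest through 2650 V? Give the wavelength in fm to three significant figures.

KE = 2eV = 2 × 1.602 × 10⁻¹⁹ × 2650 = 8.491 × 10⁻¹⁶ J.
p = √(2mKE) = √(2 × 6.645 × 10⁻²⁷ × 8.491 × 10⁻¹⁶) = 3.359 × 10⁻²¹ kg·m/s.
λ = h/p = 6.626 × 10⁻³⁴ / 3.359 × 10⁻²¹ = 1.97 × 10⁻¹³ m = 197 fm.

λ = 197 fm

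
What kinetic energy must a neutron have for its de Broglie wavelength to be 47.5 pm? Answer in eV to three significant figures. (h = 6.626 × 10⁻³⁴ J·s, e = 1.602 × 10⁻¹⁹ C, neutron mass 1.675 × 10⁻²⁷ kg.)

p = h/λ = 6.626 × 10⁻³⁴ / 4.750 × 10⁻¹¹ = 1.395 × 10⁻²³ kg·m/s.
KE = p²/(2m) = (1.395 × 10⁻²³)² / (2 × 1.675 × 10⁻²⁷) = 5.809 × 10⁻²⁰ J = 0.363 eV.

KE = 0.363 eV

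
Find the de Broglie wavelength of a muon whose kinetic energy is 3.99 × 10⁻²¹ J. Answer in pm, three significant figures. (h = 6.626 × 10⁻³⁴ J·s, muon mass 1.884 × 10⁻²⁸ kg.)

p = √(2mKE) = √(2 × 1.884 × 10⁻²⁸ × 3.990 × 10⁻²¹) = 1.226 × 10⁻²⁴ kg·m/s.
λ = h/p = 6.626 × 10⁻³⁴ / 1.226 × 10⁻²⁴ = 5.40 × 10⁻¹⁰ m = 540 pm.

λ = 540 pm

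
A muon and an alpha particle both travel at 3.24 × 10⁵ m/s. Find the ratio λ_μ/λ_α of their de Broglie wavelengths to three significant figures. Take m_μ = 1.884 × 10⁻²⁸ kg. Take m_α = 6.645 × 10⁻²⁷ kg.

At fixed v, p = mv so λ = h/(mv) ∝ 1/m.
λ_μ/λ_α = m_α/m_μ = 6.645 × 10⁻²⁷/1.884 × 10⁻²⁸ = 35.3.

λ_μ/λ_α = 35.3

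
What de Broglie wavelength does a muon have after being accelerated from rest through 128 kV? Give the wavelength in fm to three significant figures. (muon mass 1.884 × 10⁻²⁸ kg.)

KE = eV = 1.602 × 10⁻¹⁹ × 1.280 × 10⁵ = 2.051 × 10⁻¹⁴ J.
p = √(2mKE) = √(2 × 1.884 × 10⁻²⁸ × 2.051 × 10⁻¹⁴) = 2.780 × 10⁻²¹ kg·m/s.
λ = h/p = 6.626 × 10⁻³⁴ / 2.780 × 10⁻²¹ = 2.38 × 10⁻¹³ m = 238 fm.

λ = 238 fm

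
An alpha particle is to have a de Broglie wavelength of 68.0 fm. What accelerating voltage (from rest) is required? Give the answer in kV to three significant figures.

V = 22.3 kV

p = h/λ = 6.626 × 10⁻³⁴ / 6.800 × 10⁻¹⁴ = 9.744 × 10⁻²¹ kg·m/s.
KE = p²/(2m) = 7.144 × 10⁻¹⁵ J.
V = KE/2e = 7.144 × 10⁻¹⁵ / (2 × 1.602 × 10⁻¹⁹) = 22.3 kV.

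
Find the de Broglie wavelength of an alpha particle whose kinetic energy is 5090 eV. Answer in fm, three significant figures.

λ = 201 fm

KE = 5090 eV = 8.154 × 10⁻¹⁶ J.
p = √(2mKE) = √(2 × 6.645 × 10⁻²⁷ × 8.154 × 10⁻¹⁶) = 3.292 × 10⁻²¹ kg·m/s.
λ = h/p = 6.626 × 10⁻³⁴ / 3.292 × 10⁻²¹ = 2.01 × 10⁻¹³ m = 201 fm.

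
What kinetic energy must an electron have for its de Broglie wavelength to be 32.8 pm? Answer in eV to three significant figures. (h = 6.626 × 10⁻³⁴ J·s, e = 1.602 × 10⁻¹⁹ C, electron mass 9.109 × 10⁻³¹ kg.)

KE = 1400 eV

p = h/λ = 6.626 × 10⁻³⁴ / 3.280 × 10⁻¹¹ = 2.020 × 10⁻²³ kg·m/s.
KE = p²/(2m) = (2.020 × 10⁻²³)² / (2 × 9.109 × 10⁻³¹) = 2.240 × 10⁻¹⁶ J = 1400 eV.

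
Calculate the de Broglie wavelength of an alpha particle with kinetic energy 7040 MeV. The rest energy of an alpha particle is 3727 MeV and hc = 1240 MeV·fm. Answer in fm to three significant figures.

Total energy E = KE + m₀c² = 7040 + 3727 = 10767 MeV.
(pc)² = E² − (m₀c²)² = (10767)² − (3727)² = 1.020 × 10⁸ MeV², so pc = 1.010 × 10⁴ MeV.
λ = hc/(pc) = 1240 MeV·fm / 1.010 × 10⁴ MeV = 0.123 fm.

λ = 0.123 fm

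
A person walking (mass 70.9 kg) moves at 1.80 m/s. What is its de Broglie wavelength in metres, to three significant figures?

p = mv = 70.9 × 1.80 = 1.276 × 10² kg·m/s.
λ = h/p = 6.626 × 10⁻³⁴ / 1.276 × 10² = 5.19 × 10⁻³⁶ m.

λ = 5.19 × 10⁻³⁶ m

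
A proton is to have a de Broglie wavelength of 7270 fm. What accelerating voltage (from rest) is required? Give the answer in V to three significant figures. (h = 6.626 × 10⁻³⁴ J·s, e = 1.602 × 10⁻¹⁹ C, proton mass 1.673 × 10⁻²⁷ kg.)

p = h/λ = 6.626 × 10⁻³⁴ / 7.270 × 10⁻¹² = 9.114 × 10⁻²³ kg·m/s.
KE = p²/(2m) = 2.483 × 10⁻¹⁸ J.
V = KE/e = 2.483 × 10⁻¹⁸ / (1.602 × 10⁻¹⁹) = 15.5 V.

V = 15.5 V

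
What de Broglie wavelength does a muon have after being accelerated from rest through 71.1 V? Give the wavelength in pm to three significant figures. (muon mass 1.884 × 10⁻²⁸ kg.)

λ = 10.1 pm

KE = eV = 1.602 × 10⁻¹⁹ × 71.10 = 1.139 × 10⁻¹⁷ J.
p = √(2mKE) = √(2 × 1.884 × 10⁻²⁸ × 1.139 × 10⁻¹⁷) = 6.551 × 10⁻²³ kg·m/s.
λ = h/p = 6.626 × 10⁻³⁴ / 6.551 × 10⁻²³ = 1.01 × 10⁻¹¹ m = 10.1 pm.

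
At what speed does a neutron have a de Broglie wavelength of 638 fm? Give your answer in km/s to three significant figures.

v = 620 km/s

p = h/λ = 6.626 × 10⁻³⁴ / 6.380 × 10⁻¹³ = 1.039 × 10⁻²¹ kg·m/s.
v = p/m = 1.039 × 10⁻²¹ / 1.675 × 10⁻²⁷ = 6.20 × 10⁵ m/s = 620 km/s.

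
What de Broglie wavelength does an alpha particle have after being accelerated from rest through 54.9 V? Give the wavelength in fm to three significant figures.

KE = 2eV = 2 × 1.602 × 10⁻¹⁹ × 54.90 = 1.759 × 10⁻¹⁷ J.
p = √(2mKE) = √(2 × 6.645 × 10⁻²⁷ × 1.759 × 10⁻¹⁷) = 4.835 × 10⁻²² kg·m/s.
λ = h/p = 6.626 × 10⁻³⁴ / 4.835 × 10⁻²² = 1.37 × 10⁻¹² m = 1370 fm.

λ = 1370 fm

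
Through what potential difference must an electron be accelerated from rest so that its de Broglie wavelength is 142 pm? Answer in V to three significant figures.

p = h/λ = 6.626 × 10⁻³⁴ / 1.420 × 10⁻¹⁰ = 4.666 × 10⁻²⁴ kg·m/s.
KE = p²/(2m) = 1.195 × 10⁻¹⁷ J.
V = KE/e = 1.195 × 10⁻¹⁷ / (1.602 × 10⁻¹⁹) = 74.6 V.

V = 74.6 V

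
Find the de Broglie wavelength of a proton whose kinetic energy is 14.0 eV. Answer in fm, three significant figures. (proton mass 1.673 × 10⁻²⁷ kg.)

λ = 7650 fm

KE = 14.0 eV = 2.243 × 10⁻¹⁸ J.
p = √(2mKE) = √(2 × 1.673 × 10⁻²⁷ × 2.243 × 10⁻¹⁸) = 8.663 × 10⁻²³ kg·m/s.
λ = h/p = 6.626 × 10⁻³⁴ / 8.663 × 10⁻²³ = 7.65 × 10⁻¹² m = 7650 fm.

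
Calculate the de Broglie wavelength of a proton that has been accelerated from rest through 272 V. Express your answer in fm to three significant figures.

λ = 1740 fm

KE = eV = 1.602 × 10⁻¹⁹ × 272.0 = 4.357 × 10⁻¹⁷ J.
p = √(2mKE) = √(2 × 1.673 × 10⁻²⁷ × 4.357 × 10⁻¹⁷) = 3.818 × 10⁻²² kg·m/s.
λ = h/p = 6.626 × 10⁻³⁴ / 3.818 × 10⁻²² = 1.74 × 10⁻¹² m = 1740 fm.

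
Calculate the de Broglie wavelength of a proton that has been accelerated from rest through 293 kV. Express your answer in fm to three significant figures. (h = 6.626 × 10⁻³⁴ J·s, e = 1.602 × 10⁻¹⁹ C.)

λ = 52.9 fm

KE = eV = 1.602 × 10⁻¹⁹ × 2.930 × 10⁵ = 4.694 × 10⁻¹⁴ J.
p = √(2mKE) = √(2 × 1.673 × 10⁻²⁷ × 4.694 × 10⁻¹⁴) = 1.253 × 10⁻²⁰ kg·m/s.
λ = h/p = 6.626 × 10⁻³⁴ / 1.253 × 10⁻²⁰ = 5.29 × 10⁻¹⁴ m = 52.9 fm.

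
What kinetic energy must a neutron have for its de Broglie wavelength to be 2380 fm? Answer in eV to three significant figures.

KE = 144 eV

p = h/λ = 6.626 × 10⁻³⁴ / 2.380 × 10⁻¹² = 2.784 × 10⁻²² kg·m/s.
KE = p²/(2m) = (2.784 × 10⁻²²)² / (2 × 1.675 × 10⁻²⁷) = 2.314 × 10⁻¹⁷ J = 144 eV.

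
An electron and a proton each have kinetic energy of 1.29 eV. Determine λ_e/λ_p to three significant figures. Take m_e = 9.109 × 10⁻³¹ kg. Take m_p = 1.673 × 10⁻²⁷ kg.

λ_e/λ_p = 42.9

At fixed KE, p = √(2mKE) so λ = h/p ∝ 1/√m.
λ_e/λ_p = √(m_p/m_e) = √(1.673 × 10⁻²⁷/9.109 × 10⁻³¹) = √(1837) = 42.9.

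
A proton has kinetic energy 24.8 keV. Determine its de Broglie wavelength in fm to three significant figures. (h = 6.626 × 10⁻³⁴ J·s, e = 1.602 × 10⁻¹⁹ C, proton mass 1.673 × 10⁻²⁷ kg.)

λ = 182 fm

KE = 24.8 keV = 3.973 × 10⁻¹⁵ J.
p = √(2mKE) = √(2 × 1.673 × 10⁻²⁷ × 3.973 × 10⁻¹⁵) = 3.646 × 10⁻²¹ kg·m/s.
λ = h/p = 6.626 × 10⁻³⁴ / 3.646 × 10⁻²¹ = 1.82 × 10⁻¹³ m = 182 fm.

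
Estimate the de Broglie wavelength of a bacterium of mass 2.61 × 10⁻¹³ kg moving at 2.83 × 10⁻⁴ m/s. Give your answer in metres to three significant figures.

p = mv = 2.61 × 10⁻¹³ × 2.83 × 10⁻⁴ = 7.386 × 10⁻¹⁷ kg·m/s.
λ = h/p = 6.626 × 10⁻³⁴ / 7.386 × 10⁻¹⁷ = 8.97 × 10⁻¹⁸ m.

λ = 8.97 × 10⁻¹⁸ m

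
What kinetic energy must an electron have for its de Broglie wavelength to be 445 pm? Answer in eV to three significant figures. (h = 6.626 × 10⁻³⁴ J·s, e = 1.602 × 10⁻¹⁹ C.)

p = h/λ = 6.626 × 10⁻³⁴ / 4.450 × 10⁻¹⁰ = 1.489 × 10⁻²⁴ kg·m/s.
KE = p²/(2m) = (1.489 × 10⁻²⁴)² / (2 × 9.109 × 10⁻³¹) = 1.217 × 10⁻¹⁸ J = 7.60 eV.

KE = 7.60 eV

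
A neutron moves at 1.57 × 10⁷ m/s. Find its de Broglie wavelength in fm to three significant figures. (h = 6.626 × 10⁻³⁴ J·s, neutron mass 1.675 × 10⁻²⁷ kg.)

λ = 25.2 fm

p = mv = 1.675 × 10⁻²⁷ × 1.57 × 10⁷ = 2.630 × 10⁻²⁰ kg·m/s.
λ = h/p = 6.626 × 10⁻³⁴ / 2.630 × 10⁻²⁰ = 2.52 × 10⁻¹⁴ m = 25.2 fm.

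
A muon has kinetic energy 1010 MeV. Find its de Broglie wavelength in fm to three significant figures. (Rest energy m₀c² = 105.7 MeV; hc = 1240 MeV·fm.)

Total energy E = KE + m₀c² = 1010 + 105.7 = 1115.7 MeV.
(pc)² = E² − (m₀c²)² = (1115.7)² − (105.7)² = 1.234 × 10⁶ MeV², so pc = 1111 MeV.
λ = hc/(pc) = 1240 MeV·fm / 1111 MeV = 1.12 fm.

λ = 1.12 fm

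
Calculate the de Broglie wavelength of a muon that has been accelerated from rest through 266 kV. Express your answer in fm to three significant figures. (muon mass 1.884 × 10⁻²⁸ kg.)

KE = eV = 1.602 × 10⁻¹⁹ × 2.660 × 10⁵ = 4.261 × 10⁻¹⁴ J.
p = √(2mKE) = √(2 × 1.884 × 10⁻²⁸ × 4.261 × 10⁻¹⁴) = 4.007 × 10⁻²¹ kg·m/s.
λ = h/p = 6.626 × 10⁻³⁴ / 4.007 × 10⁻²¹ = 1.65 × 10⁻¹³ m = 165 fm.

λ = 165 fm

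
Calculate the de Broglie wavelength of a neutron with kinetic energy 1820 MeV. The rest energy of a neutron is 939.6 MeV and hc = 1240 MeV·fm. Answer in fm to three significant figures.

λ = 0.478 fm

Total energy E = KE + m₀c² = 1820 + 939.6 = 2759.6 MeV.
(pc)² = E² − (m₀c²)² = (2759.6)² − (939.6)² = 6.733 × 10⁶ MeV², so pc = 2595 MeV.
λ = hc/(pc) = 1240 MeV·fm / 2595 MeV = 0.478 fm.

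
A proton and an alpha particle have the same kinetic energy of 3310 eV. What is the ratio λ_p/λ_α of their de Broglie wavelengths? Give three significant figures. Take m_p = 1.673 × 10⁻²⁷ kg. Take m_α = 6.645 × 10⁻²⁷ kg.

λ_p/λ_α = 1.99

At fixed KE, p = √(2mKE) so λ = h/p ∝ 1/√m.
λ_p/λ_α = √(m_α/m_p) = √(6.645 × 10⁻²⁷/1.673 × 10⁻²⁷) = √(3.972) = 1.99.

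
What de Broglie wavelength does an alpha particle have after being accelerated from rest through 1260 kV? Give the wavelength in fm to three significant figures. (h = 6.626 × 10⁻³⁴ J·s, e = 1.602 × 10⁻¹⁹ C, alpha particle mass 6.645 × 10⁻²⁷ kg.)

λ = 9.05 fm

KE = 2eV = 2 × 1.602 × 10⁻¹⁹ × 1.260 × 10⁶ = 4.037 × 10⁻¹³ J.
p = √(2mKE) = √(2 × 6.645 × 10⁻²⁷ × 4.037 × 10⁻¹³) = 7.325 × 10⁻²⁰ kg·m/s.
λ = h/p = 6.626 × 10⁻³⁴ / 7.325 × 10⁻²⁰ = 9.05 × 10⁻¹⁵ m = 9.05 fm.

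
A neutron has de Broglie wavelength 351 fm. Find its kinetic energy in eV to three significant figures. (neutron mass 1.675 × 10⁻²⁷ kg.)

p = h/λ = 6.626 × 10⁻³⁴ / 3.510 × 10⁻¹³ = 1.888 × 10⁻²¹ kg·m/s.
KE = p²/(2m) = (1.888 × 10⁻²¹)² / (2 × 1.675 × 10⁻²⁷) = 1.064 × 10⁻¹⁵ J = 6640 eV.

KE = 6640 eV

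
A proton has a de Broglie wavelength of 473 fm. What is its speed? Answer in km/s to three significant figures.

v = 837 km/s

p = h/λ = 6.626 × 10⁻³⁴ / 4.730 × 10⁻¹³ = 1.401 × 10⁻²¹ kg·m/s.
v = p/m = 1.401 × 10⁻²¹ / 1.673 × 10⁻²⁷ = 8.37 × 10⁵ m/s = 837 km/s.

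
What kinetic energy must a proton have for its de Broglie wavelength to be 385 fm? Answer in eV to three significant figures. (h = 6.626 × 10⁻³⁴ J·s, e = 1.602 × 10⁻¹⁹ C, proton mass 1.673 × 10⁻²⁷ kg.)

p = h/λ = 6.626 × 10⁻³⁴ / 3.850 × 10⁻¹³ = 1.721 × 10⁻²¹ kg·m/s.
KE = p²/(2m) = (1.721 × 10⁻²¹)² / (2 × 1.673 × 10⁻²⁷) = 8.852 × 10⁻¹⁶ J = 5530 eV.

KE = 5530 eV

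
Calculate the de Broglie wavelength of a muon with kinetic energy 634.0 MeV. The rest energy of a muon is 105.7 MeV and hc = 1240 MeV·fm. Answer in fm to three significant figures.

Total energy E = KE + m₀c² = 634.0 + 105.7 = 739.7 MeV.
(pc)² = E² − (m₀c²)² = (739.7)² − (105.7)² = 5.360 × 10⁵ MeV², so pc = 732.1 MeV.
λ = hc/(pc) = 1240 MeV·fm / 732.1 MeV = 1.69 fm.

λ = 1.69 fm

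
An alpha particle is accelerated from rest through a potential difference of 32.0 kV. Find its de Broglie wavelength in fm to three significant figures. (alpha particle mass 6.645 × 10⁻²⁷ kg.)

λ = 56.8 fm

KE = 2eV = 2 × 1.602 × 10⁻¹⁹ × 3.200 × 10⁴ = 1.025 × 10⁻¹⁴ J.
p = √(2mKE) = √(2 × 6.645 × 10⁻²⁷ × 1.025 × 10⁻¹⁴) = 1.167 × 10⁻²⁰ kg·m/s.
λ = h/p = 6.626 × 10⁻³⁴ / 1.167 × 10⁻²⁰ = 5.68 × 10⁻¹⁴ m = 56.8 fm.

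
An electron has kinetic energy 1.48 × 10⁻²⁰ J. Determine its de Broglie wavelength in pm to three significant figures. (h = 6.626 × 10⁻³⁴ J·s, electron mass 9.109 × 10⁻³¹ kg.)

p = √(2mKE) = √(2 × 9.109 × 10⁻³¹ × 1.480 × 10⁻²⁰) = 1.642 × 10⁻²⁵ kg·m/s.
λ = h/p = 6.626 × 10⁻³⁴ / 1.642 × 10⁻²⁵ = 4.04 × 10⁻⁹ m = 4040 pm.

λ = 4040 pm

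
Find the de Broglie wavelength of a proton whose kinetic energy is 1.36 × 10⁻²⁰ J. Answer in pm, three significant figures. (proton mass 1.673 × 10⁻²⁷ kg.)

λ = 98.2 pm

p = √(2mKE) = √(2 × 1.673 × 10⁻²⁷ × 1.360 × 10⁻²⁰) = 6.746 × 10⁻²⁴ kg·m/s.
λ = h/p = 6.626 × 10⁻³⁴ / 6.746 × 10⁻²⁴ = 9.82 × 10⁻¹¹ m = 98.2 pm.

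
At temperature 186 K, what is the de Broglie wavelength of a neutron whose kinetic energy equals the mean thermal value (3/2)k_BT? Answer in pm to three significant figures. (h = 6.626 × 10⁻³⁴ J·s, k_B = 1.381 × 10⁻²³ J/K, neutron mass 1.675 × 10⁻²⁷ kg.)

λ = 184 pm

KE = (3/2)k_BT = 1.5 × 1.381 × 10⁻²³ × 186 = 3.853 × 10⁻²¹ J.
p = √(2mKE) = √(2 × 1.675 × 10⁻²⁷ × 3.853 × 10⁻²¹) = 3.593 × 10⁻²⁴ kg·m/s.
λ = h/p = 1.84 × 10⁻¹⁰ m = 184 pm.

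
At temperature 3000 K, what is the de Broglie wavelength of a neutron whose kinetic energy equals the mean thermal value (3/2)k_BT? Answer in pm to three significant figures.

KE = (3/2)k_BT = 1.5 × 1.381 × 10⁻²³ × 3000 = 6.215 × 10⁻²⁰ J.
p = √(2mKE) = √(2 × 1.675 × 10⁻²⁷ × 6.215 × 10⁻²⁰) = 1.443 × 10⁻²³ kg·m/s.
λ = h/p = 4.59 × 10⁻¹¹ m = 45.9 pm.

λ = 45.9 pm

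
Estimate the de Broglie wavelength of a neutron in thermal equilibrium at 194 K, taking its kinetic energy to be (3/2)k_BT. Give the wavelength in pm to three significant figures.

KE = (3/2)k_BT = 1.5 × 1.381 × 10⁻²³ × 194 = 4.019 × 10⁻²¹ J.
p = √(2mKE) = √(2 × 1.675 × 10⁻²⁷ × 4.019 × 10⁻²¹) = 3.669 × 10⁻²⁴ kg·m/s.
λ = h/p = 1.81 × 10⁻¹⁰ m = 181 pm.

λ = 181 pm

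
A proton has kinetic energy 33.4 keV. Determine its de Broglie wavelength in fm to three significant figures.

λ = 157 fm

KE = 33.4 keV = 5.351 × 10⁻¹⁵ J.
p = √(2mKE) = √(2 × 1.673 × 10⁻²⁷ × 5.351 × 10⁻¹⁵) = 4.231 × 10⁻²¹ kg·m/s.
λ = h/p = 6.626 × 10⁻³⁴ / 4.231 × 10⁻²¹ = 1.57 × 10⁻¹³ m = 157 fm.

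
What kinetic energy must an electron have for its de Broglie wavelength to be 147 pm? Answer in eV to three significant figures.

p = h/λ = 6.626 × 10⁻³⁴ / 1.470 × 10⁻¹⁰ = 4.507 × 10⁻²⁴ kg·m/s.
KE = p²/(2m) = (4.507 × 10⁻²⁴)² / (2 × 9.109 × 10⁻³¹) = 1.115 × 10⁻¹⁷ J = 69.6 eV.

KE = 69.6 eV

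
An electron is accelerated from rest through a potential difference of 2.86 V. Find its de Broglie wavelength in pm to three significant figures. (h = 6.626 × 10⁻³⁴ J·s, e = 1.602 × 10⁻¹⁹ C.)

λ = 725 pm

KE = eV = 1.602 × 10⁻¹⁹ × 2.860 = 4.582 × 10⁻¹⁹ J.
p = √(2mKE) = √(2 × 9.109 × 10⁻³¹ × 4.582 × 10⁻¹⁹) = 9.136 × 10⁻²⁵ kg·m/s.
λ = h/p = 6.626 × 10⁻³⁴ / 9.136 × 10⁻²⁵ = 7.25 × 10⁻¹⁰ m = 725 pm.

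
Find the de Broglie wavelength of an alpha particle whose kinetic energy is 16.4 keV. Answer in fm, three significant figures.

KE = 16.4 keV = 2.627 × 10⁻¹⁵ J.
p = √(2mKE) = √(2 × 6.645 × 10⁻²⁷ × 2.627 × 10⁻¹⁵) = 5.909 × 10⁻²¹ kg·m/s.
λ = h/p = 6.626 × 10⁻³⁴ / 5.909 × 10⁻²¹ = 1.12 × 10⁻¹³ m = 112 fm.

λ = 112 fm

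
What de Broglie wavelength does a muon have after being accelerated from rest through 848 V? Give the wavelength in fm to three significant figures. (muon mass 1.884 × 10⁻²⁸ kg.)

λ = 2930 fm

KE = eV = 1.602 × 10⁻¹⁹ × 848.0 = 1.358 × 10⁻¹⁶ J.
p = √(2mKE) = √(2 × 1.884 × 10⁻²⁸ × 1.358 × 10⁻¹⁶) = 2.262 × 10⁻²² kg·m/s.
λ = h/p = 6.626 × 10⁻³⁴ / 2.262 × 10⁻²² = 2.93 × 10⁻¹² m = 2930 fm.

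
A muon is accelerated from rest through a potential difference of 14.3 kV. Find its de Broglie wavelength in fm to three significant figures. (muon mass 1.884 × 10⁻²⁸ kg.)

KE = eV = 1.602 × 10⁻¹⁹ × 1.430 × 10⁴ = 2.291 × 10⁻¹⁵ J.
p = √(2mKE) = √(2 × 1.884 × 10⁻²⁸ × 2.291 × 10⁻¹⁵) = 9.291 × 10⁻²² kg·m/s.
λ = h/p = 6.626 × 10⁻³⁴ / 9.291 × 10⁻²² = 7.13 × 10⁻¹³ m = 713 fm.

λ = 713 fm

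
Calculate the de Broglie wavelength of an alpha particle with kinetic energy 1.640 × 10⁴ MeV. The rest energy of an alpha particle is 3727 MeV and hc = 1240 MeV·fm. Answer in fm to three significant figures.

Total energy E = KE + m₀c² = 1.640 × 10⁴ + 3727 = 20127 MeV.
(pc)² = E² − (m₀c²)² = (20127)² − (3727)² = 3.912 × 10⁸ MeV², so pc = 1.978 × 10⁴ MeV.
λ = hc/(pc) = 1240 MeV·fm / 1.978 × 10⁴ MeV = 0.0627 fm.

λ = 0.0627 fm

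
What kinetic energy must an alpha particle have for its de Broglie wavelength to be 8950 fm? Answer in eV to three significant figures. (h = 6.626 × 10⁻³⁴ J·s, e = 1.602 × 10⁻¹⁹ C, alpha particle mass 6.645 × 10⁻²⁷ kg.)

p = h/λ = 6.626 × 10⁻³⁴ / 8.950 × 10⁻¹² = 7.403 × 10⁻²³ kg·m/s.
KE = p²/(2m) = (7.403 × 10⁻²³)² / (2 × 6.645 × 10⁻²⁷) = 4.124 × 10⁻¹⁹ J = 2.57 eV.

KE = 2.57 eV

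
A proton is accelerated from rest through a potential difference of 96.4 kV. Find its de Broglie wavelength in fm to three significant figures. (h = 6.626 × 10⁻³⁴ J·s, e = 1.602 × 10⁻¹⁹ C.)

λ = 92.2 fm

KE = eV = 1.602 × 10⁻¹⁹ × 9.640 × 10⁴ = 1.544 × 10⁻¹⁴ J.
p = √(2mKE) = √(2 × 1.673 × 10⁻²⁷ × 1.544 × 10⁻¹⁴) = 7.188 × 10⁻²¹ kg·m/s.
λ = h/p = 6.626 × 10⁻³⁴ / 7.188 × 10⁻²¹ = 9.22 × 10⁻¹⁴ m = 92.2 fm.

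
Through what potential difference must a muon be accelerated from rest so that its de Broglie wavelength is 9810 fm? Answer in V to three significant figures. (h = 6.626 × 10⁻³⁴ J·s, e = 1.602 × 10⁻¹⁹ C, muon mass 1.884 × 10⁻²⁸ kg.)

V = 75.6 V

p = h/λ = 6.626 × 10⁻³⁴ / 9.810 × 10⁻¹² = 6.754 × 10⁻²³ kg·m/s.
KE = p²/(2m) = 1.211 × 10⁻¹⁷ J.
V = KE/e = 1.211 × 10⁻¹⁷ / (1.602 × 10⁻¹⁹) = 75.6 V.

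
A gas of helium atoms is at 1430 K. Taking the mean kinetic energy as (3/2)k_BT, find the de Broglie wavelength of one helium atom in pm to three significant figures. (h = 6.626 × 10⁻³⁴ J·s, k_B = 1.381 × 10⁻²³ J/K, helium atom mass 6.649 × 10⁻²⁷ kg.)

KE = (3/2)k_BT = 1.5 × 1.381 × 10⁻²³ × 1430 = 2.962 × 10⁻²⁰ J.
p = √(2mKE) = √(2 × 6.649 × 10⁻²⁷ × 2.962 × 10⁻²⁰) = 1.985 × 10⁻²³ kg·m/s.
λ = h/p = 3.34 × 10⁻¹¹ m = 33.4 pm.

λ = 33.4 pm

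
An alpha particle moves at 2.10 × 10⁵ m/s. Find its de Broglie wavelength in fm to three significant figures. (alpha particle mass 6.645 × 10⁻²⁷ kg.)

λ = 475 fm

p = mv = 6.645 × 10⁻²⁷ × 2.10 × 10⁵ = 1.395 × 10⁻²¹ kg·m/s.
λ = h/p = 6.626 × 10⁻³⁴ / 1.395 × 10⁻²¹ = 4.75 × 10⁻¹³ m = 475 fm.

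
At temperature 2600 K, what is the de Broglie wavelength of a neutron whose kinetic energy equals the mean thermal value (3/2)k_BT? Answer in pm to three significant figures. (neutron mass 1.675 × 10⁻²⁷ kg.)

KE = (3/2)k_BT = 1.5 × 1.381 × 10⁻²³ × 2600 = 5.386 × 10⁻²⁰ J.
p = √(2mKE) = √(2 × 1.675 × 10⁻²⁷ × 5.386 × 10⁻²⁰) = 1.343 × 10⁻²³ kg·m/s.
λ = h/p = 4.93 × 10⁻¹¹ m = 49.3 pm.

λ = 49.3 pm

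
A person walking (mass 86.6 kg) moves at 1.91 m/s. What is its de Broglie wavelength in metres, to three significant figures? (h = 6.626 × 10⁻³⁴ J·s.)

λ = 4.01 × 10⁻³⁶ m

p = mv = 86.6 × 1.91 = 1.654 × 10² kg·m/s.
λ = h/p = 6.626 × 10⁻³⁴ / 1.654 × 10² = 4.01 × 10⁻³⁶ m.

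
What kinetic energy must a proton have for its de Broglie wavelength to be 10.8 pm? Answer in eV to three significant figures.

KE = 7.02 eV

p = h/λ = 6.626 × 10⁻³⁴ / 1.080 × 10⁻¹¹ = 6.135 × 10⁻²³ kg·m/s.
KE = p²/(2m) = (6.135 × 10⁻²³)² / (2 × 1.673 × 10⁻²⁷) = 1.125 × 10⁻¹⁸ J = 7.02 eV.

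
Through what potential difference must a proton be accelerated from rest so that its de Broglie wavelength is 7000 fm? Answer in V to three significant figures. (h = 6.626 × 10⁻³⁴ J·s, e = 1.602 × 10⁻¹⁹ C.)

p = h/λ = 6.626 × 10⁻³⁴ / 7.000 × 10⁻¹² = 9.466 × 10⁻²³ kg·m/s.
KE = p²/(2m) = 2.678 × 10⁻¹⁸ J.
V = KE/e = 2.678 × 10⁻¹⁸ / (1.602 × 10⁻¹⁹) = 16.7 V.

V = 16.7 V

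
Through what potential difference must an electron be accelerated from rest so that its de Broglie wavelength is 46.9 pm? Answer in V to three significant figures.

p = h/λ = 6.626 × 10⁻³⁴ / 4.690 × 10⁻¹¹ = 1.413 × 10⁻²³ kg·m/s.
KE = p²/(2m) = 1.096 × 10⁻¹⁶ J.
V = KE/e = 1.096 × 10⁻¹⁶ / (1.602 × 10⁻¹⁹) = 684 V.

V = 684 V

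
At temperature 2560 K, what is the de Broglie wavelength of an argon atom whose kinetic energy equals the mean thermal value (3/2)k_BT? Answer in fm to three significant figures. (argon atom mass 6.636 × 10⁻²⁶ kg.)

KE = (3/2)k_BT = 1.5 × 1.381 × 10⁻²³ × 2560 = 5.303 × 10⁻²⁰ J.
p = √(2mKE) = √(2 × 6.636 × 10⁻²⁶ × 5.303 × 10⁻²⁰) = 8.389 × 10⁻²³ kg·m/s.
λ = h/p = 7.90 × 10⁻¹² m = 7900 fm.

λ = 7900 fm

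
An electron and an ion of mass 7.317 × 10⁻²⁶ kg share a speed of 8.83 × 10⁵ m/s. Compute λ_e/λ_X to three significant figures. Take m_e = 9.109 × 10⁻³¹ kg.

At fixed v, p = mv so λ = h/(mv) ∝ 1/m.
λ_e/λ_X = m_X/m_e = 7.317 × 10⁻²⁶/9.109 × 10⁻³¹ = 8.03 × 10⁴.

λ_e/λ_X = 8.03 × 10⁴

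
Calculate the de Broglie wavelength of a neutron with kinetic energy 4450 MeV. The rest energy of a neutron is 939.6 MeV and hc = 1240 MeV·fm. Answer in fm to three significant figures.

Total energy E = KE + m₀c² = 4450 + 939.6 = 5389.6 MeV.
(pc)² = E² − (m₀c²)² = (5389.6)² − (939.6)² = 2.816 × 10⁷ MeV², so pc = 5307 MeV.
λ = hc/(pc) = 1240 MeV·fm / 5307 MeV = 0.234 fm.

λ = 0.234 fm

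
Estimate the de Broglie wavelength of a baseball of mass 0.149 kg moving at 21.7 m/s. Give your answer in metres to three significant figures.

p = mv = 0.149 × 21.7 = 3.233 kg·m/s.
λ = h/p = 6.626 × 10⁻³⁴ / 3.233 = 2.05 × 10⁻³⁴ m.

λ = 2.05 × 10⁻³⁴ m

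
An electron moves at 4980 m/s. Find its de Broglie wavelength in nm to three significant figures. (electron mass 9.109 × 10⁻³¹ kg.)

λ = 146 nm

p = mv = 9.109 × 10⁻³¹ × 4980 = 4.536 × 10⁻²⁷ kg·m/s.
λ = h/p = 6.626 × 10⁻³⁴ / 4.536 × 10⁻²⁷ = 1.46 × 10⁻⁷ m = 146 nm.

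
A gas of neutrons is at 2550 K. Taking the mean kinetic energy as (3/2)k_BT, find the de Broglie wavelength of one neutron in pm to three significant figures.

KE = (3/2)k_BT = 1.5 × 1.381 × 10⁻²³ × 2550 = 5.282 × 10⁻²⁰ J.
p = √(2mKE) = √(2 × 1.675 × 10⁻²⁷ × 5.282 × 10⁻²⁰) = 1.330 × 10⁻²³ kg·m/s.
λ = h/p = 4.98 × 10⁻¹¹ m = 49.8 pm.

λ = 49.8 pm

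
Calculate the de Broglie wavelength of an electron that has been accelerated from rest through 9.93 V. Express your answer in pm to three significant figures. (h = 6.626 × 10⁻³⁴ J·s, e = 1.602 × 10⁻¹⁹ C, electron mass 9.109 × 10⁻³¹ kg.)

KE = eV = 1.602 × 10⁻¹⁹ × 9.930 = 1.591 × 10⁻¹⁸ J.
p = √(2mKE) = √(2 × 9.109 × 10⁻³¹ × 1.591 × 10⁻¹⁸) = 1.702 × 10⁻²⁴ kg·m/s.
λ = h/p = 6.626 × 10⁻³⁴ / 1.702 × 10⁻²⁴ = 3.89 × 10⁻¹⁰ m = 389 pm.

λ = 389 pm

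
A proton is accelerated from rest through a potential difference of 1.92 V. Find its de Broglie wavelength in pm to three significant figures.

λ = 20.7 pm

KE = eV = 1.602 × 10⁻¹⁹ × 1.920 = 3.076 × 10⁻¹⁹ J.
p = √(2mKE) = √(2 × 1.673 × 10⁻²⁷ × 3.076 × 10⁻¹⁹) = 3.208 × 10⁻²³ kg·m/s.
λ = h/p = 6.626 × 10⁻³⁴ / 3.208 × 10⁻²³ = 2.07 × 10⁻¹¹ m = 20.7 pm.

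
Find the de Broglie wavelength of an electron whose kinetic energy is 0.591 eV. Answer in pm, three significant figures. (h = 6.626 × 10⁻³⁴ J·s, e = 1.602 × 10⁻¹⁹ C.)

λ = 1600 pm

KE = 0.591 eV = 9.468 × 10⁻²⁰ J.
p = √(2mKE) = √(2 × 9.109 × 10⁻³¹ × 9.468 × 10⁻²⁰) = 4.153 × 10⁻²⁵ kg·m/s.
λ = h/p = 6.626 × 10⁻³⁴ / 4.153 × 10⁻²⁵ = 1.60 × 10⁻⁹ m = 1600 pm.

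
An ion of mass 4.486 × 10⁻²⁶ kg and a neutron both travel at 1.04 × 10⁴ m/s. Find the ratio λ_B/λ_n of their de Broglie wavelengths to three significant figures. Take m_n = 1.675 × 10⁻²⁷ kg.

λ_B/λ_n = 0.0373

At fixed v, p = mv so λ = h/(mv) ∝ 1/m.
λ_B/λ_n = m_n/m_B = 1.675 × 10⁻²⁷/4.486 × 10⁻²⁶ = 0.0373.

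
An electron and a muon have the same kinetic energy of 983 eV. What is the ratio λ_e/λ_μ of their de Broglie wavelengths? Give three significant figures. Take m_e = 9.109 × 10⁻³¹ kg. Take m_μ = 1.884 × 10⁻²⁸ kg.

λ_e/λ_μ = 14.4

At fixed KE, p = √(2mKE) so λ = h/p ∝ 1/√m.
λ_e/λ_μ = √(m_μ/m_e) = √(1.884 × 10⁻²⁸/9.109 × 10⁻³¹) = √(206.8) = 14.4.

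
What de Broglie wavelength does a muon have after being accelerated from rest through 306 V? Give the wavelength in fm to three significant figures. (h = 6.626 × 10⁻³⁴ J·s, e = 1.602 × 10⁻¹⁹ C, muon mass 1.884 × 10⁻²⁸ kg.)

KE = eV = 1.602 × 10⁻¹⁹ × 306.0 = 4.902 × 10⁻¹⁷ J.
p = √(2mKE) = √(2 × 1.884 × 10⁻²⁸ × 4.902 × 10⁻¹⁷) = 1.359 × 10⁻²² kg·m/s.
λ = h/p = 6.626 × 10⁻³⁴ / 1.359 × 10⁻²² = 4.88 × 10⁻¹² m = 4880 fm.

λ = 4880 fm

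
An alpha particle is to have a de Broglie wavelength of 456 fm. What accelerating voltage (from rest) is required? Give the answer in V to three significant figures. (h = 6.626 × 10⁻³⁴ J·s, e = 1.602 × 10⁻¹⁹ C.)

p = h/λ = 6.626 × 10⁻³⁴ / 4.560 × 10⁻¹³ = 1.453 × 10⁻²¹ kg·m/s.
KE = p²/(2m) = 1.589 × 10⁻¹⁶ J.
V = KE/2e = 1.589 × 10⁻¹⁶ / (2 × 1.602 × 10⁻¹⁹) = 496 V.

V = 496 V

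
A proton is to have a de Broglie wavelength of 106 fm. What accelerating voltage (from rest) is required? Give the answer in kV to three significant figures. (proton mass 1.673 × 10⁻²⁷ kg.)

V = 72.9 kV

p = h/λ = 6.626 × 10⁻³⁴ / 1.060 × 10⁻¹³ = 6.251 × 10⁻²¹ kg·m/s.
KE = p²/(2m) = 1.168 × 10⁻¹⁴ J.
V = KE/e = 1.168 × 10⁻¹⁴ / (1.602 × 10⁻¹⁹) = 72.9 kV.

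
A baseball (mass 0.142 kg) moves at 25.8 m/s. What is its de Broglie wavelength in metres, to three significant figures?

p = mv = 0.142 × 25.8 = 3.664 kg·m/s.
λ = h/p = 6.626 × 10⁻³⁴ / 3.664 = 1.81 × 10⁻³⁴ m.

λ = 1.81 × 10⁻³⁴ m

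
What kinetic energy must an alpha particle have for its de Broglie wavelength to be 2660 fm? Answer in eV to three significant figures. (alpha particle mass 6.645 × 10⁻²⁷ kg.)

p = h/λ = 6.626 × 10⁻³⁴ / 2.660 × 10⁻¹² = 2.491 × 10⁻²² kg·m/s.
KE = p²/(2m) = (2.491 × 10⁻²²)² / (2 × 6.645 × 10⁻²⁷) = 4.669 × 10⁻¹⁸ J = 29.1 eV.

KE = 29.1 eV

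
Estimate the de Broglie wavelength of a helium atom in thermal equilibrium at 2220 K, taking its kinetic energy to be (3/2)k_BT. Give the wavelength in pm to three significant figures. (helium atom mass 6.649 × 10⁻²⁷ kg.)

λ = 26.8 pm

KE = (3/2)k_BT = 1.5 × 1.381 × 10⁻²³ × 2220 = 4.599 × 10⁻²⁰ J.
p = √(2mKE) = √(2 × 6.649 × 10⁻²⁷ × 4.599 × 10⁻²⁰) = 2.473 × 10⁻²³ kg·m/s.
λ = h/p = 2.68 × 10⁻¹¹ m = 26.8 pm.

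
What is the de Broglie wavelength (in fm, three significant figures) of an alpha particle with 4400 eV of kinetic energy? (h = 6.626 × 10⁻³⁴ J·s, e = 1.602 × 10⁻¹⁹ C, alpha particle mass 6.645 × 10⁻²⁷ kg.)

λ = 216 fm

KE = 4400 eV = 7.049 × 10⁻¹⁶ J.
p = √(2mKE) = √(2 × 6.645 × 10⁻²⁷ × 7.049 × 10⁻¹⁶) = 3.061 × 10⁻²¹ kg·m/s.
λ = h/p = 6.626 × 10⁻³⁴ / 3.061 × 10⁻²¹ = 2.16 × 10⁻¹³ m = 216 fm.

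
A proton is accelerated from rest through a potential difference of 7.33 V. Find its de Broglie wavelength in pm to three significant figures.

λ = 10.6 pm

KE = eV = 1.602 × 10⁻¹⁹ × 7.330 = 1.174 × 10⁻¹⁸ J.
p = √(2mKE) = √(2 × 1.673 × 10⁻²⁷ × 1.174 × 10⁻¹⁸) = 6.268 × 10⁻²³ kg·m/s.
λ = h/p = 6.626 × 10⁻³⁴ / 6.268 × 10⁻²³ = 1.06 × 10⁻¹¹ m = 10.6 pm.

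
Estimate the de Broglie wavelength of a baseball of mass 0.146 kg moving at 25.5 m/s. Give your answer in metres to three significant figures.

λ = 1.78 × 10⁻³⁴ m

p = mv = 0.146 × 25.5 = 3.723 kg·m/s.
λ = h/p = 6.626 × 10⁻³⁴ / 3.723 = 1.78 × 10⁻³⁴ m.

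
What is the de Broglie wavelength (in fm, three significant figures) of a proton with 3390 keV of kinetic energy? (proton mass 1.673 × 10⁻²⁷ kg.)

λ = 15.5 fm

KE = 3390 keV = 5.431 × 10⁻¹³ J.
p = √(2mKE) = √(2 × 1.673 × 10⁻²⁷ × 5.431 × 10⁻¹³) = 4.263 × 10⁻²⁰ kg·m/s.
λ = h/p = 6.626 × 10⁻³⁴ / 4.263 × 10⁻²⁰ = 1.55 × 10⁻¹⁴ m = 15.5 fm.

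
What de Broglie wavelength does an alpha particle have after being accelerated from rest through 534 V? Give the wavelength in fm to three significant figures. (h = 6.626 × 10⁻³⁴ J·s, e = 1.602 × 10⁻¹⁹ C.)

KE = 2eV = 2 × 1.602 × 10⁻¹⁹ × 534.0 = 1.711 × 10⁻¹⁶ J.
p = √(2mKE) = √(2 × 6.645 × 10⁻²⁷ × 1.711 × 10⁻¹⁶) = 1.508 × 10⁻²¹ kg·m/s.
λ = h/p = 6.626 × 10⁻³⁴ / 1.508 × 10⁻²¹ = 4.39 × 10⁻¹³ m = 439 fm.

λ = 439 fm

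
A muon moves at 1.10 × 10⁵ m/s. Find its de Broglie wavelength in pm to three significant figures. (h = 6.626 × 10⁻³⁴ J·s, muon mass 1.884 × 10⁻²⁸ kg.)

λ = 32.0 pm

p = mv = 1.884 × 10⁻²⁸ × 1.10 × 10⁵ = 2.072 × 10⁻²³ kg·m/s.
λ = h/p = 6.626 × 10⁻³⁴ / 2.072 × 10⁻²³ = 3.20 × 10⁻¹¹ m = 32.0 pm.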